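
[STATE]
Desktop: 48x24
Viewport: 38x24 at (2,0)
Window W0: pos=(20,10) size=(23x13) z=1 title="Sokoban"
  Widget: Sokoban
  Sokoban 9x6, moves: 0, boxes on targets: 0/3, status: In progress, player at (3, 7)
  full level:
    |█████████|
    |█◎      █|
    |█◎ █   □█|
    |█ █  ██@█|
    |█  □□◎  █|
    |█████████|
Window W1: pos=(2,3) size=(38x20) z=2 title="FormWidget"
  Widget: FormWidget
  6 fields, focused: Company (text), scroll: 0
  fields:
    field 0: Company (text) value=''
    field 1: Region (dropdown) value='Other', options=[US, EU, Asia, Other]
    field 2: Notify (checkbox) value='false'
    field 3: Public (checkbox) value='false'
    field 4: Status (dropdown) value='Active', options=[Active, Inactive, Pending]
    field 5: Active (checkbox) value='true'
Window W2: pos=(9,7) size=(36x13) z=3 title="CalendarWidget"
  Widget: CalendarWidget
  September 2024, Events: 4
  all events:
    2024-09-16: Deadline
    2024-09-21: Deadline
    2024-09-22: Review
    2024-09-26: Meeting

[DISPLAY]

                                      
                                      
                                      
┏━━━━━━━━━━━━━━━━━━━━━━━━━━━━━━━━━━━━┓
┃ FormWidget                         ┃
┠────────────────────────────────────┨
┃> Company:    [                    ]┃
┃  Regi┏━━━━━━━━━━━━━━━━━━━━━━━━━━━━━━
┃  Noti┃ CalendarWidget               
┃  Publ┠──────────────────────────────
┃  Stat┃          September 2024      
┃  Acti┃Mo Tu We Th Fr Sa Su          
┃      ┃                   1          
┃      ┃ 2  3  4  5  6  7  8          
┃      ┃ 9 10 11 12 13 14 15          
┃      ┃16* 17 18 19 20 21* 22*       
┃      ┃23 24 25 26* 27 28 29         
┃      ┃30                            
┃      ┃                              
┃      ┗━━━━━━━━━━━━━━━━━━━━━━━━━━━━━━
┃                                    ┃
┃                                    ┃
┗━━━━━━━━━━━━━━━━━━━━━━━━━━━━━━━━━━━━┛
                                      


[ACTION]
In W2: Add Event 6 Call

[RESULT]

                                      
                                      
                                      
┏━━━━━━━━━━━━━━━━━━━━━━━━━━━━━━━━━━━━┓
┃ FormWidget                         ┃
┠────────────────────────────────────┨
┃> Company:    [                    ]┃
┃  Regi┏━━━━━━━━━━━━━━━━━━━━━━━━━━━━━━
┃  Noti┃ CalendarWidget               
┃  Publ┠──────────────────────────────
┃  Stat┃          September 2024      
┃  Acti┃Mo Tu We Th Fr Sa Su          
┃      ┃                   1          
┃      ┃ 2  3  4  5  6*  7  8         
┃      ┃ 9 10 11 12 13 14 15          
┃      ┃16* 17 18 19 20 21* 22*       
┃      ┃23 24 25 26* 27 28 29         
┃      ┃30                            
┃      ┃                              
┃      ┗━━━━━━━━━━━━━━━━━━━━━━━━━━━━━━
┃                                    ┃
┃                                    ┃
┗━━━━━━━━━━━━━━━━━━━━━━━━━━━━━━━━━━━━┛
                                      


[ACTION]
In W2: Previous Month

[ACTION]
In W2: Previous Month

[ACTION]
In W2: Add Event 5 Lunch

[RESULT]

                                      
                                      
                                      
┏━━━━━━━━━━━━━━━━━━━━━━━━━━━━━━━━━━━━┓
┃ FormWidget                         ┃
┠────────────────────────────────────┨
┃> Company:    [                    ]┃
┃  Regi┏━━━━━━━━━━━━━━━━━━━━━━━━━━━━━━
┃  Noti┃ CalendarWidget               
┃  Publ┠──────────────────────────────
┃  Stat┃            July 2024         
┃  Acti┃Mo Tu We Th Fr Sa Su          
┃      ┃ 1  2  3  4  5*  6  7         
┃      ┃ 8  9 10 11 12 13 14          
┃      ┃15 16 17 18 19 20 21          
┃      ┃22 23 24 25 26 27 28          
┃      ┃29 30 31                      
┃      ┃                              
┃      ┃                              
┃      ┗━━━━━━━━━━━━━━━━━━━━━━━━━━━━━━
┃                                    ┃
┃                                    ┃
┗━━━━━━━━━━━━━━━━━━━━━━━━━━━━━━━━━━━━┛
                                      


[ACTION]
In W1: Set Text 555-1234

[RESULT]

                                      
                                      
                                      
┏━━━━━━━━━━━━━━━━━━━━━━━━━━━━━━━━━━━━┓
┃ FormWidget                         ┃
┠────────────────────────────────────┨
┃> Company:    [555-1234            ]┃
┃  Regi┏━━━━━━━━━━━━━━━━━━━━━━━━━━━━━━
┃  Noti┃ CalendarWidget               
┃  Publ┠──────────────────────────────
┃  Stat┃            July 2024         
┃  Acti┃Mo Tu We Th Fr Sa Su          
┃      ┃ 1  2  3  4  5*  6  7         
┃      ┃ 8  9 10 11 12 13 14          
┃      ┃15 16 17 18 19 20 21          
┃      ┃22 23 24 25 26 27 28          
┃      ┃29 30 31                      
┃      ┃                              
┃      ┃                              
┃      ┗━━━━━━━━━━━━━━━━━━━━━━━━━━━━━━
┃                                    ┃
┃                                    ┃
┗━━━━━━━━━━━━━━━━━━━━━━━━━━━━━━━━━━━━┛
                                      


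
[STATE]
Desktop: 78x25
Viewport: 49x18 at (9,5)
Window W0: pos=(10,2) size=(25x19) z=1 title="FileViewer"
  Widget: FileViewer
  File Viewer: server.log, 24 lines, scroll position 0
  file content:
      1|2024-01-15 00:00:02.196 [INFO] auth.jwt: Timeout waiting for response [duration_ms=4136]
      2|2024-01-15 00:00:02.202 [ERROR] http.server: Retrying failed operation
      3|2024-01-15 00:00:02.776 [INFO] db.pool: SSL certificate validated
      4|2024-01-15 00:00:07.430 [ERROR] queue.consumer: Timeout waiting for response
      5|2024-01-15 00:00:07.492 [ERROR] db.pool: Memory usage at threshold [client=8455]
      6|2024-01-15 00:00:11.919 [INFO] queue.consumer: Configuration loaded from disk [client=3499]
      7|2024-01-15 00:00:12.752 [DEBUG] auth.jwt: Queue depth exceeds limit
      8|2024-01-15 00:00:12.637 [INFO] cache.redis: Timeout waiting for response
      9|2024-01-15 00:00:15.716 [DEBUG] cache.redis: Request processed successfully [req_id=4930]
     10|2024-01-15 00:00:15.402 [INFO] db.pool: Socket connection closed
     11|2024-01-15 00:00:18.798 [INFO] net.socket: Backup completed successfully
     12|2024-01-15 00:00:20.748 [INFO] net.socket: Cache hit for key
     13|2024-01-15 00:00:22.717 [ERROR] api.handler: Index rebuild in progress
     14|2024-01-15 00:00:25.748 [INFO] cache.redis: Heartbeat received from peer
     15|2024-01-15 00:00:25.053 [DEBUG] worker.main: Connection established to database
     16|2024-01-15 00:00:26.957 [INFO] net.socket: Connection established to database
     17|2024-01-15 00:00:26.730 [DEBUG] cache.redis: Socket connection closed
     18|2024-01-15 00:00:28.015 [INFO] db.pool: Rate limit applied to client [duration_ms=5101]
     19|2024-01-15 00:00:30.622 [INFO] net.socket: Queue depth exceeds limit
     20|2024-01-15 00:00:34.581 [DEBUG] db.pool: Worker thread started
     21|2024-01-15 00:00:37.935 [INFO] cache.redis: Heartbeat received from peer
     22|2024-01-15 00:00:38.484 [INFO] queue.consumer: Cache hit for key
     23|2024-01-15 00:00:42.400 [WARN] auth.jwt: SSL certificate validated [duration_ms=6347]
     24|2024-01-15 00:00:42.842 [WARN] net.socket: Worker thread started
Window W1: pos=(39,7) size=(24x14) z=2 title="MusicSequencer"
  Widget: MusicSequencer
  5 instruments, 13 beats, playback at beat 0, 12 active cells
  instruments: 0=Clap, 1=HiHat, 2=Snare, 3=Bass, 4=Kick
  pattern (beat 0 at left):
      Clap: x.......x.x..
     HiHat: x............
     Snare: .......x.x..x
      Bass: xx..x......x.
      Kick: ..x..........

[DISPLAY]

 ┃2024-01-15 00:00:02.19▲┃                       
 ┃2024-01-15 00:00:02.20█┃                       
 ┃2024-01-15 00:00:02.77░┃    ┏━━━━━━━━━━━━━━━━━━
 ┃2024-01-15 00:00:07.43░┃    ┃ MusicSequencer   
 ┃2024-01-15 00:00:07.49░┃    ┠──────────────────
 ┃2024-01-15 00:00:11.91░┃    ┃      ▼12345678901
 ┃2024-01-15 00:00:12.75░┃    ┃  Clap█·······█·█·
 ┃2024-01-15 00:00:12.63░┃    ┃ HiHat█···········
 ┃2024-01-15 00:00:15.71░┃    ┃ Snare·······█·█··
 ┃2024-01-15 00:00:15.40░┃    ┃  Bass██··█······█
 ┃2024-01-15 00:00:18.79░┃    ┃  Kick··█·········
 ┃2024-01-15 00:00:20.74░┃    ┃                  
 ┃2024-01-15 00:00:22.71░┃    ┃                  
 ┃2024-01-15 00:00:25.74░┃    ┃                  
 ┃2024-01-15 00:00:25.05▼┃    ┃                  
 ┗━━━━━━━━━━━━━━━━━━━━━━━┛    ┗━━━━━━━━━━━━━━━━━━
                                                 
                                                 


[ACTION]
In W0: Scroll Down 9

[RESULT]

 ┃2024-01-15 00:00:15.40▲┃                       
 ┃2024-01-15 00:00:18.79░┃                       
 ┃2024-01-15 00:00:20.74░┃    ┏━━━━━━━━━━━━━━━━━━
 ┃2024-01-15 00:00:22.71░┃    ┃ MusicSequencer   
 ┃2024-01-15 00:00:25.74░┃    ┠──────────────────
 ┃2024-01-15 00:00:25.05░┃    ┃      ▼12345678901
 ┃2024-01-15 00:00:26.95░┃    ┃  Clap█·······█·█·
 ┃2024-01-15 00:00:26.73░┃    ┃ HiHat█···········
 ┃2024-01-15 00:00:28.01░┃    ┃ Snare·······█·█··
 ┃2024-01-15 00:00:30.62░┃    ┃  Bass██··█······█
 ┃2024-01-15 00:00:34.58░┃    ┃  Kick··█·········
 ┃2024-01-15 00:00:37.93░┃    ┃                  
 ┃2024-01-15 00:00:38.48░┃    ┃                  
 ┃2024-01-15 00:00:42.40█┃    ┃                  
 ┃2024-01-15 00:00:42.84▼┃    ┃                  
 ┗━━━━━━━━━━━━━━━━━━━━━━━┛    ┗━━━━━━━━━━━━━━━━━━
                                                 
                                                 


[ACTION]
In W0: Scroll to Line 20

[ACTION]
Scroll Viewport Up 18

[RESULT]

                                                 
                                                 
 ┏━━━━━━━━━━━━━━━━━━━━━━━┓                       
 ┃ FileViewer            ┃                       
 ┠───────────────────────┨                       
 ┃2024-01-15 00:00:15.40▲┃                       
 ┃2024-01-15 00:00:18.79░┃                       
 ┃2024-01-15 00:00:20.74░┃    ┏━━━━━━━━━━━━━━━━━━
 ┃2024-01-15 00:00:22.71░┃    ┃ MusicSequencer   
 ┃2024-01-15 00:00:25.74░┃    ┠──────────────────
 ┃2024-01-15 00:00:25.05░┃    ┃      ▼12345678901
 ┃2024-01-15 00:00:26.95░┃    ┃  Clap█·······█·█·
 ┃2024-01-15 00:00:26.73░┃    ┃ HiHat█···········
 ┃2024-01-15 00:00:28.01░┃    ┃ Snare·······█·█··
 ┃2024-01-15 00:00:30.62░┃    ┃  Bass██··█······█
 ┃2024-01-15 00:00:34.58░┃    ┃  Kick··█·········
 ┃2024-01-15 00:00:37.93░┃    ┃                  
 ┃2024-01-15 00:00:38.48░┃    ┃                  


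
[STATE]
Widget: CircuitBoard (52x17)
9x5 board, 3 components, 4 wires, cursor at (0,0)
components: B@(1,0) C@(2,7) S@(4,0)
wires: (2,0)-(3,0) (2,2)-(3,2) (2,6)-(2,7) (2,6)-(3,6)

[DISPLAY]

   0 1 2 3 4 5 6 7 8                                
0  [.]                                              
                                                    
1   B                                               
                                                    
2   ·       ·               · ─ C                   
    │       │               │                       
3   ·       ·               ·                       
                                                    
4   S                                               
Cursor: (0,0)                                       
                                                    
                                                    
                                                    
                                                    
                                                    
                                                    


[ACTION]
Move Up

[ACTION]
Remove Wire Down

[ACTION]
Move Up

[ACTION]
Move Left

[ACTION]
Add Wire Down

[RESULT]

   0 1 2 3 4 5 6 7 8                                
0  [.]                                              
    │                                               
1   B                                               
                                                    
2   ·       ·               · ─ C                   
    │       │               │                       
3   ·       ·               ·                       
                                                    
4   S                                               
Cursor: (0,0)                                       
                                                    
                                                    
                                                    
                                                    
                                                    
                                                    


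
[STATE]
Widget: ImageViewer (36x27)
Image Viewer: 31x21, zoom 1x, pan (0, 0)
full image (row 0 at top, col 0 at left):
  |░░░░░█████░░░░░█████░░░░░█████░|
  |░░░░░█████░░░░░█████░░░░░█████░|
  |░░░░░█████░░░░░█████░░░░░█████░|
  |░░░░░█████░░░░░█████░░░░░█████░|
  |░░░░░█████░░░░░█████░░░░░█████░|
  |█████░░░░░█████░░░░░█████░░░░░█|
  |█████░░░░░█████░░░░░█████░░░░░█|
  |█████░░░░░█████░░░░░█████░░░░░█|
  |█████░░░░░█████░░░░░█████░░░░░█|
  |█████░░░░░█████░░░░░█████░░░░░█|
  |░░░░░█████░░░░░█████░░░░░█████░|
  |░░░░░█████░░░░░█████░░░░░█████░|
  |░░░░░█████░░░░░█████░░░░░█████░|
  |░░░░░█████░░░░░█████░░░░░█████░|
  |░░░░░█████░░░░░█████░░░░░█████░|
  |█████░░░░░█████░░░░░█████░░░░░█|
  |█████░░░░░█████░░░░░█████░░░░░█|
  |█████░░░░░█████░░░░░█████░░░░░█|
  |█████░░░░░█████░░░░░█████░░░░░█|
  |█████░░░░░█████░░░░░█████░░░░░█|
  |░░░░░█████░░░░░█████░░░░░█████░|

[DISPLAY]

░░░░░█████░░░░░█████░░░░░█████░     
░░░░░█████░░░░░█████░░░░░█████░     
░░░░░█████░░░░░█████░░░░░█████░     
░░░░░█████░░░░░█████░░░░░█████░     
░░░░░█████░░░░░█████░░░░░█████░     
█████░░░░░█████░░░░░█████░░░░░█     
█████░░░░░█████░░░░░█████░░░░░█     
█████░░░░░█████░░░░░█████░░░░░█     
█████░░░░░█████░░░░░█████░░░░░█     
█████░░░░░█████░░░░░█████░░░░░█     
░░░░░█████░░░░░█████░░░░░█████░     
░░░░░█████░░░░░█████░░░░░█████░     
░░░░░█████░░░░░█████░░░░░█████░     
░░░░░█████░░░░░█████░░░░░█████░     
░░░░░█████░░░░░█████░░░░░█████░     
█████░░░░░█████░░░░░█████░░░░░█     
█████░░░░░█████░░░░░█████░░░░░█     
█████░░░░░█████░░░░░█████░░░░░█     
█████░░░░░█████░░░░░█████░░░░░█     
█████░░░░░█████░░░░░█████░░░░░█     
░░░░░█████░░░░░█████░░░░░█████░     
                                    
                                    
                                    
                                    
                                    
                                    


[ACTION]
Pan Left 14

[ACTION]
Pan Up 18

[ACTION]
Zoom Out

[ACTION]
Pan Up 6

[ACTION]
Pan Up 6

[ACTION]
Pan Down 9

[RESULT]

█████░░░░░█████░░░░░█████░░░░░█     
░░░░░█████░░░░░█████░░░░░█████░     
░░░░░█████░░░░░█████░░░░░█████░     
░░░░░█████░░░░░█████░░░░░█████░     
░░░░░█████░░░░░█████░░░░░█████░     
░░░░░█████░░░░░█████░░░░░█████░     
█████░░░░░█████░░░░░█████░░░░░█     
█████░░░░░█████░░░░░█████░░░░░█     
█████░░░░░█████░░░░░█████░░░░░█     
█████░░░░░█████░░░░░█████░░░░░█     
█████░░░░░█████░░░░░█████░░░░░█     
░░░░░█████░░░░░█████░░░░░█████░     
                                    
                                    
                                    
                                    
                                    
                                    
                                    
                                    
                                    
                                    
                                    
                                    
                                    
                                    
                                    


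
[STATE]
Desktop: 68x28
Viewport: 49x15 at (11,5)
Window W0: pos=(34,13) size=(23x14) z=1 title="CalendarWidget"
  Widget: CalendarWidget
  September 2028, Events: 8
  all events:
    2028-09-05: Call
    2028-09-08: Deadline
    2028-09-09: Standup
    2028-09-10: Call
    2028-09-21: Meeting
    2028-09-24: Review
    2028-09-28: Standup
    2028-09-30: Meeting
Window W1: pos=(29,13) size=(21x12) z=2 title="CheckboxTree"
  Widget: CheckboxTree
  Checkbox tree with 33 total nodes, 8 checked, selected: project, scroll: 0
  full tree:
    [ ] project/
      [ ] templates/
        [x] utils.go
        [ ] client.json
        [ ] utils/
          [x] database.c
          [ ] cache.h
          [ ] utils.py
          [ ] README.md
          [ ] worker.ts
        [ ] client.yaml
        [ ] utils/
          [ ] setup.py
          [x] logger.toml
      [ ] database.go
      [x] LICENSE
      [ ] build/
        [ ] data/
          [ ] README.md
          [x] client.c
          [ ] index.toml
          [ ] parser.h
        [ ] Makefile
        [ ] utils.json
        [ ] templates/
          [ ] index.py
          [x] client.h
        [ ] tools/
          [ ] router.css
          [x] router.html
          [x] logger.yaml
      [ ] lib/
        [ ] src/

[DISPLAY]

                                                 
                                                 
                                                 
                                                 
                                                 
                                                 
                                                 
                                                 
                  ┏━━━━━━━━━━━━━━━━━━━┓━━━━━━┓   
                  ┃ CheckboxTree      ┃      ┃   
                  ┠───────────────────┨──────┨   
                  ┃>[-] project/      ┃028   ┃   
                  ┃   [-] templates/  ┃Sa Su ┃   
                  ┃     [x] utils.go  ┃ 2  3 ┃   
                  ┃     [ ] client.jso┃*  9* ┃   


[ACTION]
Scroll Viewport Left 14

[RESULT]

                                                 
                                                 
                                                 
                                                 
                                                 
                                                 
                                                 
                                                 
                             ┏━━━━━━━━━━━━━━━━━━━
                             ┃ CheckboxTree      
                             ┠───────────────────
                             ┃>[-] project/      
                             ┃   [-] templates/  
                             ┃     [x] utils.go  
                             ┃     [ ] client.jso


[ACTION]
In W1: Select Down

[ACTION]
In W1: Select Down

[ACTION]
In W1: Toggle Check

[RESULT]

                                                 
                                                 
                                                 
                                                 
                                                 
                                                 
                                                 
                                                 
                             ┏━━━━━━━━━━━━━━━━━━━
                             ┃ CheckboxTree      
                             ┠───────────────────
                             ┃ [-] project/      
                             ┃   [-] templates/  
                             ┃>    [ ] utils.go  
                             ┃     [ ] client.jso


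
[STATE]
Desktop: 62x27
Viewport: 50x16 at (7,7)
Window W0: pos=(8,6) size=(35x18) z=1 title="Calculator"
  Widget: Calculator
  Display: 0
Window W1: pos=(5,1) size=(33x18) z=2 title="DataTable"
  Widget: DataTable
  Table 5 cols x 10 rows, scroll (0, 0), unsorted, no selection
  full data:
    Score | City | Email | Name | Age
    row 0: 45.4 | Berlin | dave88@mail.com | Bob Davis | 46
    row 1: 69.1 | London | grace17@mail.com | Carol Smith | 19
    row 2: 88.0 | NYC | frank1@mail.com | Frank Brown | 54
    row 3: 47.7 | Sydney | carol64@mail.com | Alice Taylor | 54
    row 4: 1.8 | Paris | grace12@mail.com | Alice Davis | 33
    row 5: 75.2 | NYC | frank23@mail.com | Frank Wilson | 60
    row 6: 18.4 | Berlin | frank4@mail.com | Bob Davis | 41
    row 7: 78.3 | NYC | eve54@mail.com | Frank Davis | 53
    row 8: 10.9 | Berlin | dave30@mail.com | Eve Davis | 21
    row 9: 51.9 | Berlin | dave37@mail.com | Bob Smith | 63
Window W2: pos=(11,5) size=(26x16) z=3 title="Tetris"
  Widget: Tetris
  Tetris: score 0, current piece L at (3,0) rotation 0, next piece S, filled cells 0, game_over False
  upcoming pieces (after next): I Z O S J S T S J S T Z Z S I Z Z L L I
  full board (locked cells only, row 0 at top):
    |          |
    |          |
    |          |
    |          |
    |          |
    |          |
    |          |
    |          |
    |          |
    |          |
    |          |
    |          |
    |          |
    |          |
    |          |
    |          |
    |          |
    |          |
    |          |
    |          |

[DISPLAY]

9.1 ┠────────────────────────┨┃    ┃              
8.0 ┃          │Next:        ┃┃────┨              
7.7 ┃          │ ░░          ┃┃   0┃              
.8  ┃          │░░           ┃┃    ┃              
5.2 ┃          │             ┃┃    ┃              
8.4 ┃          │             ┃┃    ┃              
8.3 ┃          │             ┃┃    ┃              
0.9 ┃          │Score:       ┃┃    ┃              
1.9 ┃          │0            ┃┃    ┃              
    ┃          │             ┃┃    ┃              
    ┃          │             ┃┃    ┃              
━━━━┃          │             ┃┛    ┃              
 ┃│ ┃          │             ┃     ┃              
 ┃└─┗━━━━━━━━━━━━━━━━━━━━━━━━┛     ┃              
 ┃                                 ┃              
 ┃                                 ┃              


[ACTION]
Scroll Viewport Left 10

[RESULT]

     ┃69.1 ┠────────────────────────┨┃    ┃       
     ┃88.0 ┃          │Next:        ┃┃────┨       
     ┃47.7 ┃          │ ░░          ┃┃   0┃       
     ┃1.8  ┃          │░░           ┃┃    ┃       
     ┃75.2 ┃          │             ┃┃    ┃       
     ┃18.4 ┃          │             ┃┃    ┃       
     ┃78.3 ┃          │             ┃┃    ┃       
     ┃10.9 ┃          │Score:       ┃┃    ┃       
     ┃51.9 ┃          │0            ┃┃    ┃       
     ┃     ┃          │             ┃┃    ┃       
     ┃     ┃          │             ┃┃    ┃       
     ┗━━━━━┃          │             ┃┛    ┃       
        ┃│ ┃          │             ┃     ┃       
        ┃└─┗━━━━━━━━━━━━━━━━━━━━━━━━┛     ┃       
        ┃                                 ┃       
        ┃                                 ┃       


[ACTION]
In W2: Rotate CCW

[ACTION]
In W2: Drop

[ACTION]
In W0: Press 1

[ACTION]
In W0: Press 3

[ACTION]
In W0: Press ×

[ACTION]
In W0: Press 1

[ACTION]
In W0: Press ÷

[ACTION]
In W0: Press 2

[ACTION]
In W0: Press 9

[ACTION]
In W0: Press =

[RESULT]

     ┃69.1 ┠────────────────────────┨┃    ┃       
     ┃88.0 ┃          │Next:        ┃┃────┨       
     ┃47.7 ┃          │ ░░          ┃┃8621┃       
     ┃1.8  ┃          │░░           ┃┃    ┃       
     ┃75.2 ┃          │             ┃┃    ┃       
     ┃18.4 ┃          │             ┃┃    ┃       
     ┃78.3 ┃          │             ┃┃    ┃       
     ┃10.9 ┃          │Score:       ┃┃    ┃       
     ┃51.9 ┃          │0            ┃┃    ┃       
     ┃     ┃          │             ┃┃    ┃       
     ┃     ┃          │             ┃┃    ┃       
     ┗━━━━━┃          │             ┃┛    ┃       
        ┃│ ┃          │             ┃     ┃       
        ┃└─┗━━━━━━━━━━━━━━━━━━━━━━━━┛     ┃       
        ┃                                 ┃       
        ┃                                 ┃       


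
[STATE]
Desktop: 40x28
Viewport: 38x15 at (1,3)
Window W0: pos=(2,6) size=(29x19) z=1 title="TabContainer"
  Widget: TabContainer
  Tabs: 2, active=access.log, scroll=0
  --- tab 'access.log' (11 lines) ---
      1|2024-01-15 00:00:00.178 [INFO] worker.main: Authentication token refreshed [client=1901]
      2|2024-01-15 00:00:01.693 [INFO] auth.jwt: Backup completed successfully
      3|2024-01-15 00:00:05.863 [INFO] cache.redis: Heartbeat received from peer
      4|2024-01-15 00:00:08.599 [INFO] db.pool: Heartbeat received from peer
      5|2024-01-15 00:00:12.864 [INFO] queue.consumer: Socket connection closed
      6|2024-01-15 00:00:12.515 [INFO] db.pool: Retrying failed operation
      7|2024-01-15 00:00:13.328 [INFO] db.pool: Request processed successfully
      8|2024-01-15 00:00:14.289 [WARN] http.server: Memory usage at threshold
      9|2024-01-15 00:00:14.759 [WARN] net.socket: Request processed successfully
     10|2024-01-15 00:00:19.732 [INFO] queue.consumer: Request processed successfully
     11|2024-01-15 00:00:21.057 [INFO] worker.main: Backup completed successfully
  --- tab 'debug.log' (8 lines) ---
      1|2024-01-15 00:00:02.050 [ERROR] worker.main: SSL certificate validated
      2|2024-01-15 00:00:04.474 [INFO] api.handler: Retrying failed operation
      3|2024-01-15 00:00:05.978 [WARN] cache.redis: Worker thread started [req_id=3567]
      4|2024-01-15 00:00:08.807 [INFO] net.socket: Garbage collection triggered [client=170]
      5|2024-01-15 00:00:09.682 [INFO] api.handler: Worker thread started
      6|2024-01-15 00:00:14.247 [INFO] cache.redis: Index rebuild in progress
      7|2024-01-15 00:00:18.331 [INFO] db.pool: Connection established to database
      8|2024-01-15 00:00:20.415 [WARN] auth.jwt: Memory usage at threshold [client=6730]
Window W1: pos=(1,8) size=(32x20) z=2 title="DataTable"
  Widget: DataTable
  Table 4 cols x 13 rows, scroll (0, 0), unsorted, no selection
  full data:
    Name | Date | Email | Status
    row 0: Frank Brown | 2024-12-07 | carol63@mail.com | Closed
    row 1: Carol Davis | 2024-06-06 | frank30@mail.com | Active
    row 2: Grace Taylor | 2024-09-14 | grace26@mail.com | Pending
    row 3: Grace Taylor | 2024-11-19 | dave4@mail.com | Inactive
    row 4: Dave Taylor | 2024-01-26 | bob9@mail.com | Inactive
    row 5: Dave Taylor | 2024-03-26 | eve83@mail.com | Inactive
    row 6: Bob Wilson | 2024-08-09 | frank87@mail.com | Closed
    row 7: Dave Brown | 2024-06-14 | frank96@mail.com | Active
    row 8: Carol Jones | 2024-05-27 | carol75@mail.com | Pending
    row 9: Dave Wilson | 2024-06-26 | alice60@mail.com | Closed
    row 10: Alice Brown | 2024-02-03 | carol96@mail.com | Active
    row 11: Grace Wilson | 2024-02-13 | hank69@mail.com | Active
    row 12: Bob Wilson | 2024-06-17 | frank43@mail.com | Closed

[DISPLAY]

                                      
                                      
                                      
 ┏━━━━━━━━━━━━━━━━━━━━━━━━━━━┓        
 ┃ TabContainer              ┃        
┏━━━━━━━━━━━━━━━━━━━━━━━━━━━━━━┓      
┃ DataTable                    ┃      
┠──────────────────────────────┨      
┃Name        │Date      │Email ┃      
┃────────────┼──────────┼──────┃      
┃Frank Brown │2024-12-07│carol6┃      
┃Carol Davis │2024-06-06│frank3┃      
┃Grace Taylor│2024-09-14│grace2┃      
┃Grace Taylor│2024-11-19│dave4@┃      
┃Dave Taylor │2024-01-26│bob9@m┃      


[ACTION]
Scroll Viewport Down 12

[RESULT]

┃Frank Brown │2024-12-07│carol6┃      
┃Carol Davis │2024-06-06│frank3┃      
┃Grace Taylor│2024-09-14│grace2┃      
┃Grace Taylor│2024-11-19│dave4@┃      
┃Dave Taylor │2024-01-26│bob9@m┃      
┃Dave Taylor │2024-03-26│eve83@┃      
┃Bob Wilson  │2024-08-09│frank8┃      
┃Dave Brown  │2024-06-14│frank9┃      
┃Carol Jones │2024-05-27│carol7┃      
┃Dave Wilson │2024-06-26│alice6┃      
┃Alice Brown │2024-02-03│carol9┃      
┃Grace Wilson│2024-02-13│hank69┃      
┃Bob Wilson  │2024-06-17│frank4┃      
┃                              ┃      
┗━━━━━━━━━━━━━━━━━━━━━━━━━━━━━━┛      


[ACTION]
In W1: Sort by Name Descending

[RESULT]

┃Grace Wilson│2024-02-13│hank69┃      
┃Grace Taylor│2024-09-14│grace2┃      
┃Grace Taylor│2024-11-19│dave4@┃      
┃Frank Brown │2024-12-07│carol6┃      
┃Dave Wilson │2024-06-26│alice6┃      
┃Dave Taylor │2024-01-26│bob9@m┃      
┃Dave Taylor │2024-03-26│eve83@┃      
┃Dave Brown  │2024-06-14│frank9┃      
┃Carol Jones │2024-05-27│carol7┃      
┃Carol Davis │2024-06-06│frank3┃      
┃Bob Wilson  │2024-08-09│frank8┃      
┃Bob Wilson  │2024-06-17│frank4┃      
┃Alice Brown │2024-02-03│carol9┃      
┃                              ┃      
┗━━━━━━━━━━━━━━━━━━━━━━━━━━━━━━┛      


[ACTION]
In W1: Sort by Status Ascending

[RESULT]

┃Grace Wilson│2024-02-13│hank69┃      
┃Dave Brown  │2024-06-14│frank9┃      
┃Carol Davis │2024-06-06│frank3┃      
┃Alice Brown │2024-02-03│carol9┃      
┃Frank Brown │2024-12-07│carol6┃      
┃Dave Wilson │2024-06-26│alice6┃      
┃Bob Wilson  │2024-08-09│frank8┃      
┃Bob Wilson  │2024-06-17│frank4┃      
┃Grace Taylor│2024-11-19│dave4@┃      
┃Dave Taylor │2024-01-26│bob9@m┃      
┃Dave Taylor │2024-03-26│eve83@┃      
┃Grace Taylor│2024-09-14│grace2┃      
┃Carol Jones │2024-05-27│carol7┃      
┃                              ┃      
┗━━━━━━━━━━━━━━━━━━━━━━━━━━━━━━┛      


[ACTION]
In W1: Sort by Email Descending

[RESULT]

┃Grace Wilson│2024-02-13│hank69┃      
┃Grace Taylor│2024-09-14│grace2┃      
┃Dave Brown  │2024-06-14│frank9┃      
┃Bob Wilson  │2024-08-09│frank8┃      
┃Bob Wilson  │2024-06-17│frank4┃      
┃Carol Davis │2024-06-06│frank3┃      
┃Dave Taylor │2024-03-26│eve83@┃      
┃Grace Taylor│2024-11-19│dave4@┃      
┃Alice Brown │2024-02-03│carol9┃      
┃Carol Jones │2024-05-27│carol7┃      
┃Frank Brown │2024-12-07│carol6┃      
┃Dave Taylor │2024-01-26│bob9@m┃      
┃Dave Wilson │2024-06-26│alice6┃      
┃                              ┃      
┗━━━━━━━━━━━━━━━━━━━━━━━━━━━━━━┛      


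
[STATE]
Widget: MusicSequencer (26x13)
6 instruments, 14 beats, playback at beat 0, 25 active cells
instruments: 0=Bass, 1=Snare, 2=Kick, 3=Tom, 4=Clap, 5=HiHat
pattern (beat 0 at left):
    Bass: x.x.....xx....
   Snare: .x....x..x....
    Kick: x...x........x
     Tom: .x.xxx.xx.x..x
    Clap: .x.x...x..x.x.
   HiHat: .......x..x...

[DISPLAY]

      ▼1234567890123      
  Bass█·█·····██····      
 Snare·█····█··█····      
  Kick█···█········█      
   Tom·█·███·██·█··█      
  Clap·█·█···█··█·█·      
 HiHat·······█··█···      
                          
                          
                          
                          
                          
                          


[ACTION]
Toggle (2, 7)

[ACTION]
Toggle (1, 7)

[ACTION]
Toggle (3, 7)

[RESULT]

      ▼1234567890123      
  Bass█·█·····██····      
 Snare·█····██·█····      
  Kick█···█··█·····█      
   Tom·█·███··█·█··█      
  Clap·█·█···█··█·█·      
 HiHat·······█··█···      
                          
                          
                          
                          
                          
                          


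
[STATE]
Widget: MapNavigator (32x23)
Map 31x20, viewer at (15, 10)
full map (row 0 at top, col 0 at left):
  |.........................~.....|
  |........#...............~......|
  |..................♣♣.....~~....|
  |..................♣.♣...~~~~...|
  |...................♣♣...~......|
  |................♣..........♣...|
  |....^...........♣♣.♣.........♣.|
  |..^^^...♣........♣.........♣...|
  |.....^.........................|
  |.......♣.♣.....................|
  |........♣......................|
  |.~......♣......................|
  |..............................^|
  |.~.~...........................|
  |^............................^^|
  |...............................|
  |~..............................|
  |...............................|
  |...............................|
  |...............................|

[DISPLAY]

                                
 .........................~.....
 ........#...............~......
 ..................♣♣.....~~....
 ..................♣.♣...~~~~...
 ...................♣♣...~......
 ................♣..........♣...
 ....^...........♣♣.♣.........♣.
 ..^^^...♣........♣.........♣...
 .....^.........................
 .......♣.♣.....................
 ........♣......@...............
 .~......♣......................
 ..............................^
 .~.~...........................
 ^............................^^
 ...............................
 ~..............................
 ...............................
 ...............................
 ...............................
                                
                                


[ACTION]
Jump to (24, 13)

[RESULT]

..........♣♣.....~~....         
..........♣.♣...~~~~...         
...........♣♣...~......         
........♣..........♣...         
........♣♣.♣.........♣.         
♣........♣.........♣...         
.......................         
.♣.....................         
♣......................         
♣......................         
......................^         
................@......         
.....................^^         
.......................         
.......................         
.......................         
.......................         
.......................         
                                
                                
                                
                                
                                


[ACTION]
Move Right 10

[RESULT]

....♣♣.....~~....               
....♣.♣...~~~~...               
.....♣♣...~......               
..♣..........♣...               
..♣♣.♣.........♣.               
...♣.........♣...               
.................               
.................               
.................               
.................               
................^               
................@               
...............^^               
.................               
.................               
.................               
.................               
.................               
                                
                                
                                
                                
                                


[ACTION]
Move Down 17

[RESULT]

.................               
.................               
.................               
.................               
................^               
.................               
...............^^               
.................               
.................               
.................               
.................               
................@               
                                
                                
                                
                                
                                
                                
                                
                                
                                
                                
                                
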